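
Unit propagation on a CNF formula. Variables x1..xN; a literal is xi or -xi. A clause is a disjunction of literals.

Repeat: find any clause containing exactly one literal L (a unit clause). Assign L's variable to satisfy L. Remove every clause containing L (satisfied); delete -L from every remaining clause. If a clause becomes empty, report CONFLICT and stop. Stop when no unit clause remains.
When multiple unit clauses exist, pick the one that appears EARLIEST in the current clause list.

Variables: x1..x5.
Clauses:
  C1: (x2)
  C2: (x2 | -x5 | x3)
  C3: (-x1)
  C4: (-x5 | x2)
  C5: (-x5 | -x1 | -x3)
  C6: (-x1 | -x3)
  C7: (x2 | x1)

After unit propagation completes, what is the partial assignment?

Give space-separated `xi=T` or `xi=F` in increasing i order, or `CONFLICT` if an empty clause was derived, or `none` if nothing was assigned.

unit clause [2] forces x2=T; simplify:
  satisfied 4 clause(s); 3 remain; assigned so far: [2]
unit clause [-1] forces x1=F; simplify:
  satisfied 3 clause(s); 0 remain; assigned so far: [1, 2]

Answer: x1=F x2=T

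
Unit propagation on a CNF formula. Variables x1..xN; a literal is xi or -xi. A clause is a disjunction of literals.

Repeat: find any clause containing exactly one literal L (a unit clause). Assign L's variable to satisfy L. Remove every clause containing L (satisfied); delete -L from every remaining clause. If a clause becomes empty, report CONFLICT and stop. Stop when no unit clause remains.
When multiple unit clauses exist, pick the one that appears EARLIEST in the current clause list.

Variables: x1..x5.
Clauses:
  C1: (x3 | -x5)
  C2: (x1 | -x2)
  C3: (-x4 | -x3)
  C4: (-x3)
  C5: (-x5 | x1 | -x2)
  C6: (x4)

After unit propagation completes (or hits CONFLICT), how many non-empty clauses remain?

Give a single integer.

unit clause [-3] forces x3=F; simplify:
  drop 3 from [3, -5] -> [-5]
  satisfied 2 clause(s); 4 remain; assigned so far: [3]
unit clause [-5] forces x5=F; simplify:
  satisfied 2 clause(s); 2 remain; assigned so far: [3, 5]
unit clause [4] forces x4=T; simplify:
  satisfied 1 clause(s); 1 remain; assigned so far: [3, 4, 5]

Answer: 1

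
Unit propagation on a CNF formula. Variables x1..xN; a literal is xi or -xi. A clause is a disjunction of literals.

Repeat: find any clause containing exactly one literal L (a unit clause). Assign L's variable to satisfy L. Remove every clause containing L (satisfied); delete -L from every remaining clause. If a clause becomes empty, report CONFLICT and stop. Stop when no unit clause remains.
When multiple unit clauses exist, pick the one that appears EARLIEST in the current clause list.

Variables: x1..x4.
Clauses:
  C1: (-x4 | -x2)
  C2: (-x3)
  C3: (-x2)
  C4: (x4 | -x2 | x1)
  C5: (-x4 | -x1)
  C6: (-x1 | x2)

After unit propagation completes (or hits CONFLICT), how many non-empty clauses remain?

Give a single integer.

Answer: 0

Derivation:
unit clause [-3] forces x3=F; simplify:
  satisfied 1 clause(s); 5 remain; assigned so far: [3]
unit clause [-2] forces x2=F; simplify:
  drop 2 from [-1, 2] -> [-1]
  satisfied 3 clause(s); 2 remain; assigned so far: [2, 3]
unit clause [-1] forces x1=F; simplify:
  satisfied 2 clause(s); 0 remain; assigned so far: [1, 2, 3]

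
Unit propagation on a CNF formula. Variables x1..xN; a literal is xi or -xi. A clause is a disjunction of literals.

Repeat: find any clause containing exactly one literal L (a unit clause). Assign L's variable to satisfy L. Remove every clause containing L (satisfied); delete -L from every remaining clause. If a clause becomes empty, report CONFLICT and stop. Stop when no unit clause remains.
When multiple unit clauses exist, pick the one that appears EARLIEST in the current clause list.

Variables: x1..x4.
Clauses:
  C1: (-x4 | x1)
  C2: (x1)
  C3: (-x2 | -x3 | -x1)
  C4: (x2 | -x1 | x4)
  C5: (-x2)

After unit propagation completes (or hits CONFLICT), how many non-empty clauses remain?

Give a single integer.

Answer: 0

Derivation:
unit clause [1] forces x1=T; simplify:
  drop -1 from [-2, -3, -1] -> [-2, -3]
  drop -1 from [2, -1, 4] -> [2, 4]
  satisfied 2 clause(s); 3 remain; assigned so far: [1]
unit clause [-2] forces x2=F; simplify:
  drop 2 from [2, 4] -> [4]
  satisfied 2 clause(s); 1 remain; assigned so far: [1, 2]
unit clause [4] forces x4=T; simplify:
  satisfied 1 clause(s); 0 remain; assigned so far: [1, 2, 4]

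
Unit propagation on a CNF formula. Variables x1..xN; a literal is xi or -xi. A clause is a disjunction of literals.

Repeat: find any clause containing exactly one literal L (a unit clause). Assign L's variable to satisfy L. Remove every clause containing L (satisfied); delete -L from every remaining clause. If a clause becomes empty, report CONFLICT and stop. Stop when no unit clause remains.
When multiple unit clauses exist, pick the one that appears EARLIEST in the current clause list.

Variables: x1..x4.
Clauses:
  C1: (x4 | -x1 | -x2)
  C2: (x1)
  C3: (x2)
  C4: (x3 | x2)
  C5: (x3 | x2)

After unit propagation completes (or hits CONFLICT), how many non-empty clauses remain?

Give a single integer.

Answer: 0

Derivation:
unit clause [1] forces x1=T; simplify:
  drop -1 from [4, -1, -2] -> [4, -2]
  satisfied 1 clause(s); 4 remain; assigned so far: [1]
unit clause [2] forces x2=T; simplify:
  drop -2 from [4, -2] -> [4]
  satisfied 3 clause(s); 1 remain; assigned so far: [1, 2]
unit clause [4] forces x4=T; simplify:
  satisfied 1 clause(s); 0 remain; assigned so far: [1, 2, 4]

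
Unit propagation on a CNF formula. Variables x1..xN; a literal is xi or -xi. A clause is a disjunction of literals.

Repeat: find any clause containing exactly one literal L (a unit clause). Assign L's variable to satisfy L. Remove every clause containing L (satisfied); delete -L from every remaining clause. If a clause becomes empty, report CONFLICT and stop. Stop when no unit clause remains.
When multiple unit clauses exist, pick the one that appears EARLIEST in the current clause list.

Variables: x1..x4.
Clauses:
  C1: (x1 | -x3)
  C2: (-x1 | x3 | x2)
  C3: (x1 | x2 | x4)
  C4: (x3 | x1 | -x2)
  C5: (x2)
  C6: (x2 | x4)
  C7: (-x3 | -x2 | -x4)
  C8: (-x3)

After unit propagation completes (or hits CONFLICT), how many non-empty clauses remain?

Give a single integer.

unit clause [2] forces x2=T; simplify:
  drop -2 from [3, 1, -2] -> [3, 1]
  drop -2 from [-3, -2, -4] -> [-3, -4]
  satisfied 4 clause(s); 4 remain; assigned so far: [2]
unit clause [-3] forces x3=F; simplify:
  drop 3 from [3, 1] -> [1]
  satisfied 3 clause(s); 1 remain; assigned so far: [2, 3]
unit clause [1] forces x1=T; simplify:
  satisfied 1 clause(s); 0 remain; assigned so far: [1, 2, 3]

Answer: 0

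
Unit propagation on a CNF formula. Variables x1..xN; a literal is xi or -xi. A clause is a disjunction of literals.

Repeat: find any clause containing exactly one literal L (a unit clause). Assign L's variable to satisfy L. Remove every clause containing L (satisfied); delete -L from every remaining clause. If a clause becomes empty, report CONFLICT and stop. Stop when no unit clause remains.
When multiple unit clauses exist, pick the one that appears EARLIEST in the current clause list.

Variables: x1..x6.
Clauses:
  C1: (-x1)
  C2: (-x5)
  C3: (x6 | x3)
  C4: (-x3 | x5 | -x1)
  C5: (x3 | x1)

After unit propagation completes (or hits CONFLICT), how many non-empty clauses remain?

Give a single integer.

unit clause [-1] forces x1=F; simplify:
  drop 1 from [3, 1] -> [3]
  satisfied 2 clause(s); 3 remain; assigned so far: [1]
unit clause [-5] forces x5=F; simplify:
  satisfied 1 clause(s); 2 remain; assigned so far: [1, 5]
unit clause [3] forces x3=T; simplify:
  satisfied 2 clause(s); 0 remain; assigned so far: [1, 3, 5]

Answer: 0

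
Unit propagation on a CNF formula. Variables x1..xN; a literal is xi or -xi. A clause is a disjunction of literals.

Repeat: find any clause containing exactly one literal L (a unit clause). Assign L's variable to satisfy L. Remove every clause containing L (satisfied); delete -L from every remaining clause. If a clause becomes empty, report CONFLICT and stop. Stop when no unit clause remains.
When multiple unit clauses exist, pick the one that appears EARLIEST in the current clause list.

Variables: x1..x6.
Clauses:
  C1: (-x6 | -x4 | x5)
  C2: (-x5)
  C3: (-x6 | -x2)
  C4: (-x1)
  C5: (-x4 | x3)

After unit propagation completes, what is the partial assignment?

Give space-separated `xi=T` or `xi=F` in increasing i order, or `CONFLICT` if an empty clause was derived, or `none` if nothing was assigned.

Answer: x1=F x5=F

Derivation:
unit clause [-5] forces x5=F; simplify:
  drop 5 from [-6, -4, 5] -> [-6, -4]
  satisfied 1 clause(s); 4 remain; assigned so far: [5]
unit clause [-1] forces x1=F; simplify:
  satisfied 1 clause(s); 3 remain; assigned so far: [1, 5]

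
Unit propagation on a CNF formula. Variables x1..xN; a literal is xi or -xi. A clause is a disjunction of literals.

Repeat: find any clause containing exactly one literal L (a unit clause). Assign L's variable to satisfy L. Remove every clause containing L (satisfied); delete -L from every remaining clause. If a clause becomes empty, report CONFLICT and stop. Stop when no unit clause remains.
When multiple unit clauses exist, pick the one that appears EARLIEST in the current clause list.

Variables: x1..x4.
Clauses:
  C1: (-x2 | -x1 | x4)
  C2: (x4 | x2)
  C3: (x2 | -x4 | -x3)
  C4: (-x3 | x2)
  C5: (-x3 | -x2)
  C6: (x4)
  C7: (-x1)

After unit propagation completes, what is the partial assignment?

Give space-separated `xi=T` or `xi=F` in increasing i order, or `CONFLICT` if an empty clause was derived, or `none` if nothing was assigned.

unit clause [4] forces x4=T; simplify:
  drop -4 from [2, -4, -3] -> [2, -3]
  satisfied 3 clause(s); 4 remain; assigned so far: [4]
unit clause [-1] forces x1=F; simplify:
  satisfied 1 clause(s); 3 remain; assigned so far: [1, 4]

Answer: x1=F x4=T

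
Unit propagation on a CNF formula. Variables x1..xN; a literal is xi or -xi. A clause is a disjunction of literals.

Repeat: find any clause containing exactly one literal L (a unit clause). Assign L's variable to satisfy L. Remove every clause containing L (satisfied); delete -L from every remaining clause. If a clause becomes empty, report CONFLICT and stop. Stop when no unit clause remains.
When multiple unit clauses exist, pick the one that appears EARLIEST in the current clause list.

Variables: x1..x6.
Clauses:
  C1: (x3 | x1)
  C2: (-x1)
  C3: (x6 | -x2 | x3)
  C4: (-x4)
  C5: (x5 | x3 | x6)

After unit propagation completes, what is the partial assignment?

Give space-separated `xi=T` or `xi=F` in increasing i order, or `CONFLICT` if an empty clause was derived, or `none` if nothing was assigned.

Answer: x1=F x3=T x4=F

Derivation:
unit clause [-1] forces x1=F; simplify:
  drop 1 from [3, 1] -> [3]
  satisfied 1 clause(s); 4 remain; assigned so far: [1]
unit clause [3] forces x3=T; simplify:
  satisfied 3 clause(s); 1 remain; assigned so far: [1, 3]
unit clause [-4] forces x4=F; simplify:
  satisfied 1 clause(s); 0 remain; assigned so far: [1, 3, 4]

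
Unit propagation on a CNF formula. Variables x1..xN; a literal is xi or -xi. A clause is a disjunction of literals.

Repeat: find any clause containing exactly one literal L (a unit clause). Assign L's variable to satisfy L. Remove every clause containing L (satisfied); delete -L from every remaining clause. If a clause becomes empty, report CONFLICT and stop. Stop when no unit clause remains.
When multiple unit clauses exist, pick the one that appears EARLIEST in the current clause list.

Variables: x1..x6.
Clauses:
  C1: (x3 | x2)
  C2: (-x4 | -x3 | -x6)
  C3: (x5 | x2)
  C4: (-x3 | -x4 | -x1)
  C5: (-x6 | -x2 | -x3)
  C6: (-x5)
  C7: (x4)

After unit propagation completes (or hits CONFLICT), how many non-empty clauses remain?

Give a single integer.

unit clause [-5] forces x5=F; simplify:
  drop 5 from [5, 2] -> [2]
  satisfied 1 clause(s); 6 remain; assigned so far: [5]
unit clause [2] forces x2=T; simplify:
  drop -2 from [-6, -2, -3] -> [-6, -3]
  satisfied 2 clause(s); 4 remain; assigned so far: [2, 5]
unit clause [4] forces x4=T; simplify:
  drop -4 from [-4, -3, -6] -> [-3, -6]
  drop -4 from [-3, -4, -1] -> [-3, -1]
  satisfied 1 clause(s); 3 remain; assigned so far: [2, 4, 5]

Answer: 3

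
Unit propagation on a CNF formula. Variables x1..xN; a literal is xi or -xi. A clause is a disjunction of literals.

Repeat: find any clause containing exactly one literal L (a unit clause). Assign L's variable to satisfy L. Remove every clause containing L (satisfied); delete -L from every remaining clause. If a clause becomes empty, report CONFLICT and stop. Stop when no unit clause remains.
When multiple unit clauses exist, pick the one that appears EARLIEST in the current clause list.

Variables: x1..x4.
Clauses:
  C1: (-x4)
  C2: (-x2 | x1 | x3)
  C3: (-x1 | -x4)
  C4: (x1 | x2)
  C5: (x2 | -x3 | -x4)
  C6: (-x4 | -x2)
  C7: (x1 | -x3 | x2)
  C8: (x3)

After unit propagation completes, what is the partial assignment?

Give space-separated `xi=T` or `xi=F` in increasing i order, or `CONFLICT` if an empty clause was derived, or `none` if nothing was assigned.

Answer: x3=T x4=F

Derivation:
unit clause [-4] forces x4=F; simplify:
  satisfied 4 clause(s); 4 remain; assigned so far: [4]
unit clause [3] forces x3=T; simplify:
  drop -3 from [1, -3, 2] -> [1, 2]
  satisfied 2 clause(s); 2 remain; assigned so far: [3, 4]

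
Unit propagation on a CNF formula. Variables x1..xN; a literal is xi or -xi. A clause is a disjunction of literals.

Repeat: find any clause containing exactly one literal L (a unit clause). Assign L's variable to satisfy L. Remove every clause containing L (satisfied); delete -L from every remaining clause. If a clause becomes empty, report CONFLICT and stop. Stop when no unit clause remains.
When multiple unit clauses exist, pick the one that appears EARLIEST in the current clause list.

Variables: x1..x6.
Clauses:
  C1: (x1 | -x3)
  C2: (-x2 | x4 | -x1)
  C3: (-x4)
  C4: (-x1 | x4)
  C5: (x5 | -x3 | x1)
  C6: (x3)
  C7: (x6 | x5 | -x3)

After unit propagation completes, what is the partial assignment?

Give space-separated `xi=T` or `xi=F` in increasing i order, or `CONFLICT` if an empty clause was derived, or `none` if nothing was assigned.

Answer: CONFLICT

Derivation:
unit clause [-4] forces x4=F; simplify:
  drop 4 from [-2, 4, -1] -> [-2, -1]
  drop 4 from [-1, 4] -> [-1]
  satisfied 1 clause(s); 6 remain; assigned so far: [4]
unit clause [-1] forces x1=F; simplify:
  drop 1 from [1, -3] -> [-3]
  drop 1 from [5, -3, 1] -> [5, -3]
  satisfied 2 clause(s); 4 remain; assigned so far: [1, 4]
unit clause [-3] forces x3=F; simplify:
  drop 3 from [3] -> [] (empty!)
  satisfied 3 clause(s); 1 remain; assigned so far: [1, 3, 4]
CONFLICT (empty clause)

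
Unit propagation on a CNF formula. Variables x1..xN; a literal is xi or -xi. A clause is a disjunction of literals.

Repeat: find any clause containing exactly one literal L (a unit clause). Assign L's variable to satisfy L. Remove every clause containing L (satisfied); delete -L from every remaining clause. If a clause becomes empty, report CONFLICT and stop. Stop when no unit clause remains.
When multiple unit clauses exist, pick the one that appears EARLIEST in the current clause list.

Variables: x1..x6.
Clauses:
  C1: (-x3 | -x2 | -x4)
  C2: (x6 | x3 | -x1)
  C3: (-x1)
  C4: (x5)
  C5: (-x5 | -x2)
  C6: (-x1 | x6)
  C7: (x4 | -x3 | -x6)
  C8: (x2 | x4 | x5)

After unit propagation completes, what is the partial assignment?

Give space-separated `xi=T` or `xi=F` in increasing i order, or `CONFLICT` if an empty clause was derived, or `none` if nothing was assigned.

unit clause [-1] forces x1=F; simplify:
  satisfied 3 clause(s); 5 remain; assigned so far: [1]
unit clause [5] forces x5=T; simplify:
  drop -5 from [-5, -2] -> [-2]
  satisfied 2 clause(s); 3 remain; assigned so far: [1, 5]
unit clause [-2] forces x2=F; simplify:
  satisfied 2 clause(s); 1 remain; assigned so far: [1, 2, 5]

Answer: x1=F x2=F x5=T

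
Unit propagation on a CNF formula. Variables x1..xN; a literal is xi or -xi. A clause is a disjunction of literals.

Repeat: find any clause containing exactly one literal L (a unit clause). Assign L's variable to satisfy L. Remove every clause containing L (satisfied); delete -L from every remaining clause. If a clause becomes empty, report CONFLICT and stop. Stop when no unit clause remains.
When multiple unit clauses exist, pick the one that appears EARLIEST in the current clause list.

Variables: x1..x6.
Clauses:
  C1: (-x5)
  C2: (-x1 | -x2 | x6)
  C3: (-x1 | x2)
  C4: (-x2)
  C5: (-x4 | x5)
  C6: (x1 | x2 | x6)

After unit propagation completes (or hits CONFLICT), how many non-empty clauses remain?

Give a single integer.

unit clause [-5] forces x5=F; simplify:
  drop 5 from [-4, 5] -> [-4]
  satisfied 1 clause(s); 5 remain; assigned so far: [5]
unit clause [-2] forces x2=F; simplify:
  drop 2 from [-1, 2] -> [-1]
  drop 2 from [1, 2, 6] -> [1, 6]
  satisfied 2 clause(s); 3 remain; assigned so far: [2, 5]
unit clause [-1] forces x1=F; simplify:
  drop 1 from [1, 6] -> [6]
  satisfied 1 clause(s); 2 remain; assigned so far: [1, 2, 5]
unit clause [-4] forces x4=F; simplify:
  satisfied 1 clause(s); 1 remain; assigned so far: [1, 2, 4, 5]
unit clause [6] forces x6=T; simplify:
  satisfied 1 clause(s); 0 remain; assigned so far: [1, 2, 4, 5, 6]

Answer: 0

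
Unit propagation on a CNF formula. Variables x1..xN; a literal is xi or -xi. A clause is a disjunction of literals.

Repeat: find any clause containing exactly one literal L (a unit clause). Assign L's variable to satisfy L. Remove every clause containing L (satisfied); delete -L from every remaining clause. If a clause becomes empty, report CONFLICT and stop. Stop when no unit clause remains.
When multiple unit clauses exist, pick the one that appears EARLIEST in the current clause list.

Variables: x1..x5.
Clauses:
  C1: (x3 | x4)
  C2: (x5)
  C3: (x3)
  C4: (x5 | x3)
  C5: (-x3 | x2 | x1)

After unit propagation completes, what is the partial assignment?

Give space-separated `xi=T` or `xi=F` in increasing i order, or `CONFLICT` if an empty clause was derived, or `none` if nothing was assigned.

unit clause [5] forces x5=T; simplify:
  satisfied 2 clause(s); 3 remain; assigned so far: [5]
unit clause [3] forces x3=T; simplify:
  drop -3 from [-3, 2, 1] -> [2, 1]
  satisfied 2 clause(s); 1 remain; assigned so far: [3, 5]

Answer: x3=T x5=T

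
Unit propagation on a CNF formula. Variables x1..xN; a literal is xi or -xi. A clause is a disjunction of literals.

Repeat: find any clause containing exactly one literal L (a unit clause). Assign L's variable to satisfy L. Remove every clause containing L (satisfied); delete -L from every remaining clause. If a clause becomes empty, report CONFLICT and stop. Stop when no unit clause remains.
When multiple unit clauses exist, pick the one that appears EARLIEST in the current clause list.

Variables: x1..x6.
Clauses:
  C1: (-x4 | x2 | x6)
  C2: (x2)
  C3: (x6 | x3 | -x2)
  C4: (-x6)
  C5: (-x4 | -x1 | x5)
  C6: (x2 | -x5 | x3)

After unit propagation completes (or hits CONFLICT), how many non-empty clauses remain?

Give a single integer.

Answer: 1

Derivation:
unit clause [2] forces x2=T; simplify:
  drop -2 from [6, 3, -2] -> [6, 3]
  satisfied 3 clause(s); 3 remain; assigned so far: [2]
unit clause [-6] forces x6=F; simplify:
  drop 6 from [6, 3] -> [3]
  satisfied 1 clause(s); 2 remain; assigned so far: [2, 6]
unit clause [3] forces x3=T; simplify:
  satisfied 1 clause(s); 1 remain; assigned so far: [2, 3, 6]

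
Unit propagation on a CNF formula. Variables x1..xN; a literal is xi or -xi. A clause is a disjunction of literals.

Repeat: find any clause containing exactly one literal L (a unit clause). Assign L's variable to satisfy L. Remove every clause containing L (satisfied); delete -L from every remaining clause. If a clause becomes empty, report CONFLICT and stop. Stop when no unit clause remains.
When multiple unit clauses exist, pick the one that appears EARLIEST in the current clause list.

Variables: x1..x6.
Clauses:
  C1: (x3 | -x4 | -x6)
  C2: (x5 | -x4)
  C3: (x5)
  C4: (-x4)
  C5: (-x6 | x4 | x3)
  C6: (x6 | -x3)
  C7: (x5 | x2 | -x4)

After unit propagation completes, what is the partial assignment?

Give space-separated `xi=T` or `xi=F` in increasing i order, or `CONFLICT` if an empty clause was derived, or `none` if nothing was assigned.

unit clause [5] forces x5=T; simplify:
  satisfied 3 clause(s); 4 remain; assigned so far: [5]
unit clause [-4] forces x4=F; simplify:
  drop 4 from [-6, 4, 3] -> [-6, 3]
  satisfied 2 clause(s); 2 remain; assigned so far: [4, 5]

Answer: x4=F x5=T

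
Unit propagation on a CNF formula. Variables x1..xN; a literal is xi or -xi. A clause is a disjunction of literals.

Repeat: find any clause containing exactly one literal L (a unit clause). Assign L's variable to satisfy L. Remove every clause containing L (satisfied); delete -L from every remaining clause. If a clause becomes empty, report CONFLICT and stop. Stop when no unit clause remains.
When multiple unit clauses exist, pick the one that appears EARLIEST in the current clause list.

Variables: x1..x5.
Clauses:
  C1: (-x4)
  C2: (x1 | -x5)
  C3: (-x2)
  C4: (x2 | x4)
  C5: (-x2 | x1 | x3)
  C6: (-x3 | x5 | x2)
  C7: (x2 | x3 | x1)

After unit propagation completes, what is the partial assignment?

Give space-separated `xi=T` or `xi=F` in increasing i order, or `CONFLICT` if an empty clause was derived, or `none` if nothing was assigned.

Answer: CONFLICT

Derivation:
unit clause [-4] forces x4=F; simplify:
  drop 4 from [2, 4] -> [2]
  satisfied 1 clause(s); 6 remain; assigned so far: [4]
unit clause [-2] forces x2=F; simplify:
  drop 2 from [2] -> [] (empty!)
  drop 2 from [-3, 5, 2] -> [-3, 5]
  drop 2 from [2, 3, 1] -> [3, 1]
  satisfied 2 clause(s); 4 remain; assigned so far: [2, 4]
CONFLICT (empty clause)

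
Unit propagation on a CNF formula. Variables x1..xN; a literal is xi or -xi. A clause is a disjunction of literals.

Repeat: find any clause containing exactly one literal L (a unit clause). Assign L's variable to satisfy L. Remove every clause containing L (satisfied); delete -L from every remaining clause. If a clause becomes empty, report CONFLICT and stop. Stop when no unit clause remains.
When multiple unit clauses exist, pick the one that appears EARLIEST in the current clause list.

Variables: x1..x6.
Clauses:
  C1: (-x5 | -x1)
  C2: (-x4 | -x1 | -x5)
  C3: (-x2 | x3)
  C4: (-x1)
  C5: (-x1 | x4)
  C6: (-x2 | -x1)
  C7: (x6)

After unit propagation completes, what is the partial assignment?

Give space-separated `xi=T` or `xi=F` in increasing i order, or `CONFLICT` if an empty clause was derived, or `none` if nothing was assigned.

Answer: x1=F x6=T

Derivation:
unit clause [-1] forces x1=F; simplify:
  satisfied 5 clause(s); 2 remain; assigned so far: [1]
unit clause [6] forces x6=T; simplify:
  satisfied 1 clause(s); 1 remain; assigned so far: [1, 6]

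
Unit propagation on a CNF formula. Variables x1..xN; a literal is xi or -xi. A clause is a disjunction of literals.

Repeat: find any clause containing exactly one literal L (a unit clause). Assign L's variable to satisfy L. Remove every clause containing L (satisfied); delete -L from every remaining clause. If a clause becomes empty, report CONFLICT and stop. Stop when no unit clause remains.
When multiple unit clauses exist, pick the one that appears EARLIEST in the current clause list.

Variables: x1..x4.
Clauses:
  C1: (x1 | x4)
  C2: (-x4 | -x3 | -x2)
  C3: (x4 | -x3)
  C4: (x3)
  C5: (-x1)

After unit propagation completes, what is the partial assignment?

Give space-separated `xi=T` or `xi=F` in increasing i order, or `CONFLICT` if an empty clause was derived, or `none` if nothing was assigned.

unit clause [3] forces x3=T; simplify:
  drop -3 from [-4, -3, -2] -> [-4, -2]
  drop -3 from [4, -3] -> [4]
  satisfied 1 clause(s); 4 remain; assigned so far: [3]
unit clause [4] forces x4=T; simplify:
  drop -4 from [-4, -2] -> [-2]
  satisfied 2 clause(s); 2 remain; assigned so far: [3, 4]
unit clause [-2] forces x2=F; simplify:
  satisfied 1 clause(s); 1 remain; assigned so far: [2, 3, 4]
unit clause [-1] forces x1=F; simplify:
  satisfied 1 clause(s); 0 remain; assigned so far: [1, 2, 3, 4]

Answer: x1=F x2=F x3=T x4=T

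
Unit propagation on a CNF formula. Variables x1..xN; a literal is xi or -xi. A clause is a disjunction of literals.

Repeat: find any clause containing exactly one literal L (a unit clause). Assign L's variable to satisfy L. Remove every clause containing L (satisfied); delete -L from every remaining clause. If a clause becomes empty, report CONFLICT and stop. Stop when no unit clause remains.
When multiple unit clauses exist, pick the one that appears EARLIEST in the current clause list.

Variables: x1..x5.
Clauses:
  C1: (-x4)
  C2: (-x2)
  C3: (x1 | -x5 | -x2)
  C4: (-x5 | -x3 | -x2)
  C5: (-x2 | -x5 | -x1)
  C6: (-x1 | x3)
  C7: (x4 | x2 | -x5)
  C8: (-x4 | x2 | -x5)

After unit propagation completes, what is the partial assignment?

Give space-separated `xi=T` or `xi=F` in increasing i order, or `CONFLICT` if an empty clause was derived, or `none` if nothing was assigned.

unit clause [-4] forces x4=F; simplify:
  drop 4 from [4, 2, -5] -> [2, -5]
  satisfied 2 clause(s); 6 remain; assigned so far: [4]
unit clause [-2] forces x2=F; simplify:
  drop 2 from [2, -5] -> [-5]
  satisfied 4 clause(s); 2 remain; assigned so far: [2, 4]
unit clause [-5] forces x5=F; simplify:
  satisfied 1 clause(s); 1 remain; assigned so far: [2, 4, 5]

Answer: x2=F x4=F x5=F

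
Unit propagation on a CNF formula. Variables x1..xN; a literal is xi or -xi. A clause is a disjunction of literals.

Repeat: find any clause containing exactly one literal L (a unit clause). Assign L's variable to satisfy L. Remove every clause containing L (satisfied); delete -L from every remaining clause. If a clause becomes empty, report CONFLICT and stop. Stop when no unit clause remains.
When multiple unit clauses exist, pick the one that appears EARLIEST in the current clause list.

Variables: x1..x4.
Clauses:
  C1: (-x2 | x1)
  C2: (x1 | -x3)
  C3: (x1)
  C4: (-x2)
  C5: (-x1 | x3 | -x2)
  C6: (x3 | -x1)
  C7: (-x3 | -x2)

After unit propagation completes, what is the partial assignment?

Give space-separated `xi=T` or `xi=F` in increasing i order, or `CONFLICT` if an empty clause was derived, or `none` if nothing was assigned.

Answer: x1=T x2=F x3=T

Derivation:
unit clause [1] forces x1=T; simplify:
  drop -1 from [-1, 3, -2] -> [3, -2]
  drop -1 from [3, -1] -> [3]
  satisfied 3 clause(s); 4 remain; assigned so far: [1]
unit clause [-2] forces x2=F; simplify:
  satisfied 3 clause(s); 1 remain; assigned so far: [1, 2]
unit clause [3] forces x3=T; simplify:
  satisfied 1 clause(s); 0 remain; assigned so far: [1, 2, 3]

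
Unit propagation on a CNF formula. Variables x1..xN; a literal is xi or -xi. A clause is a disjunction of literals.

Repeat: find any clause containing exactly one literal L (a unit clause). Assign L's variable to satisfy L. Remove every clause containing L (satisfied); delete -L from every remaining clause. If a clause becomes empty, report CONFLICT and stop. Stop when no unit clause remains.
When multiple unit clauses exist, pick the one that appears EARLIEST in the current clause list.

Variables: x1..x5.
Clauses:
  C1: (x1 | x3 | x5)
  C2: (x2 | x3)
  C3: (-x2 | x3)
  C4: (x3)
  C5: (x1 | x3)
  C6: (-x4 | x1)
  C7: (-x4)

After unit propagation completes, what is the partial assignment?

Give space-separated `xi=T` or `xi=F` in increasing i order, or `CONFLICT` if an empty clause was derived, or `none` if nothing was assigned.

unit clause [3] forces x3=T; simplify:
  satisfied 5 clause(s); 2 remain; assigned so far: [3]
unit clause [-4] forces x4=F; simplify:
  satisfied 2 clause(s); 0 remain; assigned so far: [3, 4]

Answer: x3=T x4=F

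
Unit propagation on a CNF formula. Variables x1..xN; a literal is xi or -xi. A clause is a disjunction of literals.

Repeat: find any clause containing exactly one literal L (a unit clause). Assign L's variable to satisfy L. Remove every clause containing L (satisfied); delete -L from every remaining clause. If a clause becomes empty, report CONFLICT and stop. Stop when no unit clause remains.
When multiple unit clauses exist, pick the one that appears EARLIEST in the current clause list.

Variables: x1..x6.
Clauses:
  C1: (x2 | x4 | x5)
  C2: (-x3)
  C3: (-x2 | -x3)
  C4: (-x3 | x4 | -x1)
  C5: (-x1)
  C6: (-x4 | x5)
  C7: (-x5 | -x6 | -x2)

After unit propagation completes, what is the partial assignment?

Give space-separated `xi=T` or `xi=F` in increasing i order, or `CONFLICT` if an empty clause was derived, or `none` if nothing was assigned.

unit clause [-3] forces x3=F; simplify:
  satisfied 3 clause(s); 4 remain; assigned so far: [3]
unit clause [-1] forces x1=F; simplify:
  satisfied 1 clause(s); 3 remain; assigned so far: [1, 3]

Answer: x1=F x3=F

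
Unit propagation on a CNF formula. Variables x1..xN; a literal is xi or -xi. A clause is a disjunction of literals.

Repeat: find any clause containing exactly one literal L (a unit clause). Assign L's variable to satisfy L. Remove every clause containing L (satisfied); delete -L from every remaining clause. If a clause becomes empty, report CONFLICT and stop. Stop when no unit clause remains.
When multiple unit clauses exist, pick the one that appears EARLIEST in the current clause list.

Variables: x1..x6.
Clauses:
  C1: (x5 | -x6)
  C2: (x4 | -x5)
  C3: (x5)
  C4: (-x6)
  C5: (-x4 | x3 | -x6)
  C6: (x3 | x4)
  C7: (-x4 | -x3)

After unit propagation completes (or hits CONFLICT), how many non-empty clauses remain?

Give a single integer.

Answer: 0

Derivation:
unit clause [5] forces x5=T; simplify:
  drop -5 from [4, -5] -> [4]
  satisfied 2 clause(s); 5 remain; assigned so far: [5]
unit clause [4] forces x4=T; simplify:
  drop -4 from [-4, 3, -6] -> [3, -6]
  drop -4 from [-4, -3] -> [-3]
  satisfied 2 clause(s); 3 remain; assigned so far: [4, 5]
unit clause [-6] forces x6=F; simplify:
  satisfied 2 clause(s); 1 remain; assigned so far: [4, 5, 6]
unit clause [-3] forces x3=F; simplify:
  satisfied 1 clause(s); 0 remain; assigned so far: [3, 4, 5, 6]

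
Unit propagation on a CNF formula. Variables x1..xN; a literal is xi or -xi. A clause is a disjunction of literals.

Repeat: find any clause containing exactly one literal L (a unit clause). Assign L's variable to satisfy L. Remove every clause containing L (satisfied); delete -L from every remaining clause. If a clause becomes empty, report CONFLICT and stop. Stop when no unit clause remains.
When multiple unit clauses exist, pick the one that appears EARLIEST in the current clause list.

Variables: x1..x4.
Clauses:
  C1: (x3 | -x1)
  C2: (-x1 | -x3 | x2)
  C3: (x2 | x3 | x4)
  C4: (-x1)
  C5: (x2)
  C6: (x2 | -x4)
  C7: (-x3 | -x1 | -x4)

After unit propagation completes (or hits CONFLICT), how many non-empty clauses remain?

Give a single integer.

Answer: 0

Derivation:
unit clause [-1] forces x1=F; simplify:
  satisfied 4 clause(s); 3 remain; assigned so far: [1]
unit clause [2] forces x2=T; simplify:
  satisfied 3 clause(s); 0 remain; assigned so far: [1, 2]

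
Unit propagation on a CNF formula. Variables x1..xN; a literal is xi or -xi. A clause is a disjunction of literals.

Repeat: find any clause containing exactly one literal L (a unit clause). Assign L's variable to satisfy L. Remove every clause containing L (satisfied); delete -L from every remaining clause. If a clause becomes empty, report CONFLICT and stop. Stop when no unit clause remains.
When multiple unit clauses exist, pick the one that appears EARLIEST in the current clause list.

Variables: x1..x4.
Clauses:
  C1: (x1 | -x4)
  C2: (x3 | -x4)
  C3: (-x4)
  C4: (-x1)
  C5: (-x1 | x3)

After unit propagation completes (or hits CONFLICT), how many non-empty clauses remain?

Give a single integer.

unit clause [-4] forces x4=F; simplify:
  satisfied 3 clause(s); 2 remain; assigned so far: [4]
unit clause [-1] forces x1=F; simplify:
  satisfied 2 clause(s); 0 remain; assigned so far: [1, 4]

Answer: 0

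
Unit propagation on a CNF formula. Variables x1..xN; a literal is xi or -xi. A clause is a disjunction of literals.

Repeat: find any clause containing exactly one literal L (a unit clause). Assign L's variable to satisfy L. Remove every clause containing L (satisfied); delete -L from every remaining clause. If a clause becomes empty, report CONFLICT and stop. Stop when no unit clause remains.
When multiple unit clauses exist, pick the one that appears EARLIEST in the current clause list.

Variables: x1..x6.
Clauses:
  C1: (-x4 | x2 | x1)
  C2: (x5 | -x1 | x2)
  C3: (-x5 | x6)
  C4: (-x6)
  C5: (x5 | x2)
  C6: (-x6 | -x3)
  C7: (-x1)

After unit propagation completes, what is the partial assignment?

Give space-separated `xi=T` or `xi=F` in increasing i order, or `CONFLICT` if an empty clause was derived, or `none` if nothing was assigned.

Answer: x1=F x2=T x5=F x6=F

Derivation:
unit clause [-6] forces x6=F; simplify:
  drop 6 from [-5, 6] -> [-5]
  satisfied 2 clause(s); 5 remain; assigned so far: [6]
unit clause [-5] forces x5=F; simplify:
  drop 5 from [5, -1, 2] -> [-1, 2]
  drop 5 from [5, 2] -> [2]
  satisfied 1 clause(s); 4 remain; assigned so far: [5, 6]
unit clause [2] forces x2=T; simplify:
  satisfied 3 clause(s); 1 remain; assigned so far: [2, 5, 6]
unit clause [-1] forces x1=F; simplify:
  satisfied 1 clause(s); 0 remain; assigned so far: [1, 2, 5, 6]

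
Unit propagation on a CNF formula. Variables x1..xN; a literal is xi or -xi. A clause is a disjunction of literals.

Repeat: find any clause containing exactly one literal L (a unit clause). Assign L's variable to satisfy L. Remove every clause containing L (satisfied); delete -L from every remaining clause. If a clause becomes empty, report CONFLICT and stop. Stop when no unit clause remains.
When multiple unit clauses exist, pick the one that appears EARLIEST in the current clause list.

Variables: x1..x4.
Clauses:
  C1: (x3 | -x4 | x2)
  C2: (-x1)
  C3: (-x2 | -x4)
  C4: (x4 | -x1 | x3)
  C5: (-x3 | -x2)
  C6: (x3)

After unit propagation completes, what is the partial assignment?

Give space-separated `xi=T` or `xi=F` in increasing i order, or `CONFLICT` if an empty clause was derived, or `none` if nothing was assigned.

Answer: x1=F x2=F x3=T

Derivation:
unit clause [-1] forces x1=F; simplify:
  satisfied 2 clause(s); 4 remain; assigned so far: [1]
unit clause [3] forces x3=T; simplify:
  drop -3 from [-3, -2] -> [-2]
  satisfied 2 clause(s); 2 remain; assigned so far: [1, 3]
unit clause [-2] forces x2=F; simplify:
  satisfied 2 clause(s); 0 remain; assigned so far: [1, 2, 3]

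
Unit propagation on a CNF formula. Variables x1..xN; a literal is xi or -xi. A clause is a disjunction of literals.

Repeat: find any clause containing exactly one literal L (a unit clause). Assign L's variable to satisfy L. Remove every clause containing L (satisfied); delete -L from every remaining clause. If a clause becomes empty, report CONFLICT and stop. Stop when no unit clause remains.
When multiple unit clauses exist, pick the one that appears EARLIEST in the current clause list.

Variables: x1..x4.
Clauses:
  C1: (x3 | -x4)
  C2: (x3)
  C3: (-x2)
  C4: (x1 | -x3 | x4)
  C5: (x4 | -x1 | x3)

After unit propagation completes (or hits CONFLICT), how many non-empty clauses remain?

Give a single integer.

unit clause [3] forces x3=T; simplify:
  drop -3 from [1, -3, 4] -> [1, 4]
  satisfied 3 clause(s); 2 remain; assigned so far: [3]
unit clause [-2] forces x2=F; simplify:
  satisfied 1 clause(s); 1 remain; assigned so far: [2, 3]

Answer: 1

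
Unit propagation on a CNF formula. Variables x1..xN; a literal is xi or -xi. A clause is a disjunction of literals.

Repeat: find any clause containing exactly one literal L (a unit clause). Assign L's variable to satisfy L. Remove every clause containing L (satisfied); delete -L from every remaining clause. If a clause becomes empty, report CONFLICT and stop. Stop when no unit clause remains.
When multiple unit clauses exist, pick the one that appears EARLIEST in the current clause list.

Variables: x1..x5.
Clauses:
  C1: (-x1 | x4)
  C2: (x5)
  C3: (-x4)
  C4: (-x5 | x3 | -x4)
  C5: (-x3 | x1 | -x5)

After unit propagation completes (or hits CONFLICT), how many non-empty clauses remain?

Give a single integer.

Answer: 0

Derivation:
unit clause [5] forces x5=T; simplify:
  drop -5 from [-5, 3, -4] -> [3, -4]
  drop -5 from [-3, 1, -5] -> [-3, 1]
  satisfied 1 clause(s); 4 remain; assigned so far: [5]
unit clause [-4] forces x4=F; simplify:
  drop 4 from [-1, 4] -> [-1]
  satisfied 2 clause(s); 2 remain; assigned so far: [4, 5]
unit clause [-1] forces x1=F; simplify:
  drop 1 from [-3, 1] -> [-3]
  satisfied 1 clause(s); 1 remain; assigned so far: [1, 4, 5]
unit clause [-3] forces x3=F; simplify:
  satisfied 1 clause(s); 0 remain; assigned so far: [1, 3, 4, 5]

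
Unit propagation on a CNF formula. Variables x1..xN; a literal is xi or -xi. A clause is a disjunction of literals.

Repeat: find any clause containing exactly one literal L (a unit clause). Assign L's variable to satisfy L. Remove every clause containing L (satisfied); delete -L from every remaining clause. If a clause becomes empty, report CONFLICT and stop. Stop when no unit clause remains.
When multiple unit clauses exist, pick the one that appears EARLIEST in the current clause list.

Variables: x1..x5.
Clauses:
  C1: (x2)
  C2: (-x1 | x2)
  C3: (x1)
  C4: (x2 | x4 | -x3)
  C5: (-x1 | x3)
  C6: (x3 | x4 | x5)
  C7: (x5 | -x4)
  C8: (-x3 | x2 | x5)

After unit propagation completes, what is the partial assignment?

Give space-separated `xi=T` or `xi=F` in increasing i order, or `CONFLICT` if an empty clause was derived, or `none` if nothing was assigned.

Answer: x1=T x2=T x3=T

Derivation:
unit clause [2] forces x2=T; simplify:
  satisfied 4 clause(s); 4 remain; assigned so far: [2]
unit clause [1] forces x1=T; simplify:
  drop -1 from [-1, 3] -> [3]
  satisfied 1 clause(s); 3 remain; assigned so far: [1, 2]
unit clause [3] forces x3=T; simplify:
  satisfied 2 clause(s); 1 remain; assigned so far: [1, 2, 3]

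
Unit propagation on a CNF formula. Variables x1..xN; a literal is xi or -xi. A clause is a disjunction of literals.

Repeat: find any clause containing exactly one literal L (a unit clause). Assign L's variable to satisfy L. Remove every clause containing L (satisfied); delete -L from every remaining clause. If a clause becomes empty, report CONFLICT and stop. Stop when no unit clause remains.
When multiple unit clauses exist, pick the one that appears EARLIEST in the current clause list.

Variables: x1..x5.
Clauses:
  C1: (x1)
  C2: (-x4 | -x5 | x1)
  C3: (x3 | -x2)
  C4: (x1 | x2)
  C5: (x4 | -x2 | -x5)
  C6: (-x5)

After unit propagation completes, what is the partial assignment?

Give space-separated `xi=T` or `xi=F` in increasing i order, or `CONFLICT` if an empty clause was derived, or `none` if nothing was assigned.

Answer: x1=T x5=F

Derivation:
unit clause [1] forces x1=T; simplify:
  satisfied 3 clause(s); 3 remain; assigned so far: [1]
unit clause [-5] forces x5=F; simplify:
  satisfied 2 clause(s); 1 remain; assigned so far: [1, 5]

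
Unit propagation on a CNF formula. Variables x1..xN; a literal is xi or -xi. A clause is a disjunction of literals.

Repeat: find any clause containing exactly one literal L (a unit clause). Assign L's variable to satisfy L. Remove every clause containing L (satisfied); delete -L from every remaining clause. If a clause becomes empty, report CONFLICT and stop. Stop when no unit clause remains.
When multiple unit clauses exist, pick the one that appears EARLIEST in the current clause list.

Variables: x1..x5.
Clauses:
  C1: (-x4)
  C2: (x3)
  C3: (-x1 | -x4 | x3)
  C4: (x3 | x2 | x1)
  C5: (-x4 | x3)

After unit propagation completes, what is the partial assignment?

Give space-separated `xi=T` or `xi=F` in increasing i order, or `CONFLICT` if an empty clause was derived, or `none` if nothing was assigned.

Answer: x3=T x4=F

Derivation:
unit clause [-4] forces x4=F; simplify:
  satisfied 3 clause(s); 2 remain; assigned so far: [4]
unit clause [3] forces x3=T; simplify:
  satisfied 2 clause(s); 0 remain; assigned so far: [3, 4]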